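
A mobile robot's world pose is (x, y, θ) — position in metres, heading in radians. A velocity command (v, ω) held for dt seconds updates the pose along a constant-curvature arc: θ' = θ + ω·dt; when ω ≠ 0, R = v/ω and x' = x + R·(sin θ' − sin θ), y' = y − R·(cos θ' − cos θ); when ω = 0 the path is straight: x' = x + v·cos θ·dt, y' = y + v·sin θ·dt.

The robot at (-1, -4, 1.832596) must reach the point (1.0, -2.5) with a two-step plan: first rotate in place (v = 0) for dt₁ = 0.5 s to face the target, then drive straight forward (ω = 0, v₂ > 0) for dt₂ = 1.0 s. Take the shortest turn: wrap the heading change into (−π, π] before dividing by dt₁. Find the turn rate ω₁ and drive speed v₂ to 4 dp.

ω₁ = -2.3782, v₂ = 2.5000

heading to target = atan2(-2.5−-4, 1−-1) = 0.6435
Δθ = wrap(0.6435 − 1.8326) = -1.1891; ω₁ = Δθ/dt₁ = -2.3782
distance = √((1−-1)² + (-2.5−-4)²) = 2.5000; v₂ = distance/dt₂ = 2.5000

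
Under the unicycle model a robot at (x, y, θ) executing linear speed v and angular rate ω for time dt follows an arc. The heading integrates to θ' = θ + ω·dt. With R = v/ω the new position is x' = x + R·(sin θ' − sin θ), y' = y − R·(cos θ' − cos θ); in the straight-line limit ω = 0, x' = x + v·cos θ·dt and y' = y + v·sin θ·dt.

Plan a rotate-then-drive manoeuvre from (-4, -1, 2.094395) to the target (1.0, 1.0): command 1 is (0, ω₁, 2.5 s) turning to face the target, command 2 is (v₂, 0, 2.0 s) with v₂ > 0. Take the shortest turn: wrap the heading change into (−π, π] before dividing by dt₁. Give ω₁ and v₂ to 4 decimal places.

ω₁ = -0.6856, v₂ = 2.6926

heading to target = atan2(1−-1, 1−-4) = 0.3805
Δθ = wrap(0.3805 − 2.0944) = -1.7139; ω₁ = Δθ/dt₁ = -0.6856
distance = √((1−-4)² + (1−-1)²) = 5.3852; v₂ = distance/dt₂ = 2.6926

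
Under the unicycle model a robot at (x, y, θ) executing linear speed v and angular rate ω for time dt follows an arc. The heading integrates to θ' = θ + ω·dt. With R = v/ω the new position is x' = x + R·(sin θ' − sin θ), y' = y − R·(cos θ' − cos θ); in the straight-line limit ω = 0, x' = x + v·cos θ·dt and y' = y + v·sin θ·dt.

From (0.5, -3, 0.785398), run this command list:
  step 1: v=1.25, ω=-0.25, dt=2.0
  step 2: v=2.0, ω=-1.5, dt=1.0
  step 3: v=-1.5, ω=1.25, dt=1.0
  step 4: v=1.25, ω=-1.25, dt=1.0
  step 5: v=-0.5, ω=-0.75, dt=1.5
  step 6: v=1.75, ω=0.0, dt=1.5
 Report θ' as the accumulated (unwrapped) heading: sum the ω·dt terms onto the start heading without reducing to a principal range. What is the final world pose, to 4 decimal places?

(2.3789, -3.6128, -2.3396)

step 1: θ'=0.2854 (R=-5.0000) → pose (2.6278, -1.7378, 0.2854)
step 2: θ'=-1.2146 (R=-1.3333) → pose (4.2529, -2.5522, -1.2146)
step 3: θ'=0.0354 (R=-1.2000) → pose (3.0857, -1.7714, 0.0354)
step 4: θ'=-1.2146 (R=-1.0000) → pose (4.0583, -2.4221, -1.2146)
step 5: θ'=-2.3396 (R=0.6667) → pose (4.2040, -1.7261, -2.3396)
step 6: θ'=-2.3396 (straight) → pose (2.3789, -3.6128, -2.3396)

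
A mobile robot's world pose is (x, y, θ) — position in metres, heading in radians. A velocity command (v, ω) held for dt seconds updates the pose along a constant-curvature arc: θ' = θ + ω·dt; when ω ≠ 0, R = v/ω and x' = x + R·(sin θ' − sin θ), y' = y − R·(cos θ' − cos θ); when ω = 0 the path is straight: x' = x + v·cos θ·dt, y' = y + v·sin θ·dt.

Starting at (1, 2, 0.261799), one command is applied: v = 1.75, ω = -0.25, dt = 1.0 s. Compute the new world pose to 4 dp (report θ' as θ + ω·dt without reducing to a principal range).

θ' = 0.2618 + -0.25·1.0 = 0.0118
R = v/ω = 1.75/-0.25 = -7.0000
x' = 1 + -7.0000·(sin 0.0118 − sin 0.2618) = 2.7291
y' = 2 − -7.0000·(cos 0.0118 − cos 0.2618) = 2.2380

(2.7291, 2.2380, 0.0118)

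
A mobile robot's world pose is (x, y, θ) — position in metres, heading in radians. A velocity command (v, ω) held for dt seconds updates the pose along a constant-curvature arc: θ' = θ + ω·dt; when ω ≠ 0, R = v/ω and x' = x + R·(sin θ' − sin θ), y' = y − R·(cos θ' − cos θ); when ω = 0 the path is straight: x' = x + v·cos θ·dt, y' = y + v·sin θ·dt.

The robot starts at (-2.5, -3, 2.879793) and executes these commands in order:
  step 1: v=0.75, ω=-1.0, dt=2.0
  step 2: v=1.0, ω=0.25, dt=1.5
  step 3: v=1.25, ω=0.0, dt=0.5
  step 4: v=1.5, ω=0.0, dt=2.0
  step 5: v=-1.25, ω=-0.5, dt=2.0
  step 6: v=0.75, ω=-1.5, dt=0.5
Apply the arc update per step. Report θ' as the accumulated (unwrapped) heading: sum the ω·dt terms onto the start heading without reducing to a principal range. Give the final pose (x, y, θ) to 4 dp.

step 1: θ'=0.8798 (R=-0.7500) → pose (-2.8838, -1.7976, 0.8798)
step 2: θ'=1.2548 (R=4.0000) → pose (-2.1643, -0.4914, 1.2548)
step 3: θ'=1.2548 (straight) → pose (-1.9701, 0.1026, 1.2548)
step 4: θ'=1.2548 (straight) → pose (-1.0378, 2.9541, 1.2548)
step 5: θ'=0.2548 (R=2.5000) → pose (-2.7839, 1.3117, 0.2548)
step 6: θ'=-0.4952 (R=-0.5000) → pose (-2.4203, 1.2678, -0.4952)

(-2.4203, 1.2678, -0.4952)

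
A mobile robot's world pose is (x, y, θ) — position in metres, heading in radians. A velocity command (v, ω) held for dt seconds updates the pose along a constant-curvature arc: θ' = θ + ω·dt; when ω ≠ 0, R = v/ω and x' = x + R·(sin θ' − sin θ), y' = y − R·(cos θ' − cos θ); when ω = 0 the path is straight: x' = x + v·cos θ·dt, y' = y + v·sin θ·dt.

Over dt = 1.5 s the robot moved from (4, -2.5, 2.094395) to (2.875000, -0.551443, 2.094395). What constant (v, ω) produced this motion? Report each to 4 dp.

Δθ = 2.094395 − 2.094395 = 0.000000
ω = Δθ/dt = 0.000000/1.5 = 0.0000
ω = 0 → v = (Δx·cos θ + Δy·sin θ)/dt = 1.5000

v = 1.5000, ω = 0.0000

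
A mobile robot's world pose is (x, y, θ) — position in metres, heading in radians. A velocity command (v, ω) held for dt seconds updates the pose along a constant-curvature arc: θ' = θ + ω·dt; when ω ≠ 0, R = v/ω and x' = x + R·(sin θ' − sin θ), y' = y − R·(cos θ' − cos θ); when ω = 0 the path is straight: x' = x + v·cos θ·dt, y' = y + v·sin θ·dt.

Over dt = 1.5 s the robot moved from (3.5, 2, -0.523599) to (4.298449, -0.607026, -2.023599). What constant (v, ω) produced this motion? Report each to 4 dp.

v = 2.0000, ω = -1.0000

Δθ = -2.023599 − -0.523599 = -1.500000
ω = Δθ/dt = -1.500000/1.5 = -1.0000
R = −Δy/(cos θ' − cos θ) = -2.0000
v = R·ω = -2.0000·-1.0000 = 2.0000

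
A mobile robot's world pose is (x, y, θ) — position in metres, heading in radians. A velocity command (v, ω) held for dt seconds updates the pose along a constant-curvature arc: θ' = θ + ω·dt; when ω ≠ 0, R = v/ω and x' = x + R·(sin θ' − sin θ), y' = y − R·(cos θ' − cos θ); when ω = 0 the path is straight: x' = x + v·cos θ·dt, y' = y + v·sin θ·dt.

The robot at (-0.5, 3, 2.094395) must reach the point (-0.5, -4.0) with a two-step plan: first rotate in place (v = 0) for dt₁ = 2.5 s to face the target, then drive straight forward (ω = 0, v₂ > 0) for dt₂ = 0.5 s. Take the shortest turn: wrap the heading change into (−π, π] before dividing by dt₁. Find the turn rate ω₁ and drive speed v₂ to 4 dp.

heading to target = atan2(-4−3, -0.5−-0.5) = -1.5708
Δθ = wrap(-1.5708 − 2.0944) = 2.6180; ω₁ = Δθ/dt₁ = 1.0472
distance = √((-0.5−-0.5)² + (-4−3)²) = 7.0000; v₂ = distance/dt₂ = 14.0000

ω₁ = 1.0472, v₂ = 14.0000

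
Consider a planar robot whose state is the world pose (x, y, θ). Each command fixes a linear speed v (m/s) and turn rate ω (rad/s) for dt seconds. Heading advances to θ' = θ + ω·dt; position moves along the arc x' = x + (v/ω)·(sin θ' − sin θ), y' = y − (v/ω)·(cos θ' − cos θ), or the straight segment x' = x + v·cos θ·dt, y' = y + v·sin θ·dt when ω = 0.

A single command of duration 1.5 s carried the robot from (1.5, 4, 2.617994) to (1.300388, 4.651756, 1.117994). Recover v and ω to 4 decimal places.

v = 0.5000, ω = -1.0000

Δθ = 1.117994 − 2.617994 = -1.500000
ω = Δθ/dt = -1.500000/1.5 = -1.0000
R = −Δy/(cos θ' − cos θ) = -0.5000
v = R·ω = -0.5000·-1.0000 = 0.5000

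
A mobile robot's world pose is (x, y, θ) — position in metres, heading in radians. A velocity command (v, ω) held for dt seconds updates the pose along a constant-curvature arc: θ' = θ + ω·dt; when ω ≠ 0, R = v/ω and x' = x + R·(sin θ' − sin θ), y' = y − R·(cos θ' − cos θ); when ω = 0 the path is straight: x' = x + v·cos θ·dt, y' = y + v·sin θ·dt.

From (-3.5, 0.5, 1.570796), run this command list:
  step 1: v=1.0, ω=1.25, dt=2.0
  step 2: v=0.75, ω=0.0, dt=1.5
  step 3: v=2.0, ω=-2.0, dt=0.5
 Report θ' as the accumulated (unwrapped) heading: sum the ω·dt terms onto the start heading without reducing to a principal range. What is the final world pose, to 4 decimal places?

step 1: θ'=4.0708 (R=0.8000) → pose (-4.9409, 0.9788, 4.0708)
step 2: θ'=4.0708 (straight) → pose (-5.6142, 0.0775, 4.0708)
step 3: θ'=3.0708 (R=-1.0000) → pose (-6.4861, -0.3215, 3.0708)

(-6.4861, -0.3215, 3.0708)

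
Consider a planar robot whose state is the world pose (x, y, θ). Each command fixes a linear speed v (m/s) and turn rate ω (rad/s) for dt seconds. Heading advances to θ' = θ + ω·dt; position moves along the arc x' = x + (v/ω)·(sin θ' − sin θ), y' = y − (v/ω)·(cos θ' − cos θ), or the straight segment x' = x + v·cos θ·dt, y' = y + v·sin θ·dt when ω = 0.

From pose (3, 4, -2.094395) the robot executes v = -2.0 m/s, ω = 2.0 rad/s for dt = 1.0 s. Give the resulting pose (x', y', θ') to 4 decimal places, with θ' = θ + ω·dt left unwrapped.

θ' = -2.0944 + 2.0·1.0 = -0.0944
R = v/ω = -2.0/2.0 = -1.0000
x' = 3 + -1.0000·(sin -0.0944 − sin -2.0944) = 2.2282
y' = 4 − -1.0000·(cos -0.0944 − cos -2.0944) = 5.4955

(2.2282, 5.4955, -0.0944)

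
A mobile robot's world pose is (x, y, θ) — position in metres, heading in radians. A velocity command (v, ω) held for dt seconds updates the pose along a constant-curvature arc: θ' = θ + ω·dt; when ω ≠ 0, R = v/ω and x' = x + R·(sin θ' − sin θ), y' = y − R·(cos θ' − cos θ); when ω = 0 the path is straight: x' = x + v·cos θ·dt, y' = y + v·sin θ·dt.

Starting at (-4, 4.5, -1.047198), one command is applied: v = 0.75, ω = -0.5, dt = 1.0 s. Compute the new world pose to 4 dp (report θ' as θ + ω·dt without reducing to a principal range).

(-3.7995, 3.7854, -1.5472)

θ' = -1.0472 + -0.5·1.0 = -1.5472
R = v/ω = 0.75/-0.5 = -1.5000
x' = -4 + -1.5000·(sin -1.5472 − sin -1.0472) = -3.7995
y' = 4.5 − -1.5000·(cos -1.5472 − cos -1.0472) = 3.7854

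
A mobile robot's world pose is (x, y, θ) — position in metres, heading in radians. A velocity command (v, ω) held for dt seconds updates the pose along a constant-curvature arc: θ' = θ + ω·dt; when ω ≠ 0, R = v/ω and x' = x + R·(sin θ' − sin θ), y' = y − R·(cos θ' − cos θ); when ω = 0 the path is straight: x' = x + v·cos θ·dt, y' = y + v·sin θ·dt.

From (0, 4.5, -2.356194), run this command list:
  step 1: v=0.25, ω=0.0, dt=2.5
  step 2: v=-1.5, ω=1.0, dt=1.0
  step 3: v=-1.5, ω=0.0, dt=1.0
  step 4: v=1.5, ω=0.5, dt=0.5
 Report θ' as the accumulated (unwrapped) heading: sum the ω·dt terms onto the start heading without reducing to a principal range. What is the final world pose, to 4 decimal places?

step 1: θ'=-2.3562 (straight) → pose (-0.4419, 4.0581, -2.3562)
step 2: θ'=-1.3562 (R=-1.5000) → pose (-0.0370, 5.4382, -1.3562)
step 3: θ'=-1.3562 (straight) → pose (-0.3564, 6.9037, -1.3562)
step 4: θ'=-1.1062 (R=3.0000) → pose (-0.1073, 6.1984, -1.1062)

(-0.1073, 6.1984, -1.1062)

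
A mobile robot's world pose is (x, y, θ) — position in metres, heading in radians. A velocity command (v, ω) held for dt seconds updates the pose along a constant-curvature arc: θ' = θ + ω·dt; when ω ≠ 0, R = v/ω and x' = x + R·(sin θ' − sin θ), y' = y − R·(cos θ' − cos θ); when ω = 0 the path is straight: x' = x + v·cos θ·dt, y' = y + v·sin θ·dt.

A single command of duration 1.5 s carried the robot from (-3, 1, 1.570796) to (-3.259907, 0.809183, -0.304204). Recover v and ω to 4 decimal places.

v = -0.2500, ω = -1.2500

Δθ = -0.304204 − 1.570796 = -1.875000
ω = Δθ/dt = -1.875000/1.5 = -1.2500
R = Δx/(sin θ' − sin θ) = 0.2000
v = R·ω = 0.2000·-1.2500 = -0.2500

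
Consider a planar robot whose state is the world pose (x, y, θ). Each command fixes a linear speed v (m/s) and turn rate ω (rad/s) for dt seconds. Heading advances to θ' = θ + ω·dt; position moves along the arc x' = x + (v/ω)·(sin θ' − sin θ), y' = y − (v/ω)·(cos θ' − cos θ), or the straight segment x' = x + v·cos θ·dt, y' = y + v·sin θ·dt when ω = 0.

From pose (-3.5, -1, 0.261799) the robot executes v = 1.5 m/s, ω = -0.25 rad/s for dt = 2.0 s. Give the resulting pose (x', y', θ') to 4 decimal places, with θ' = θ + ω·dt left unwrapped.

θ' = 0.2618 + -0.25·2.0 = -0.2382
R = v/ω = 1.5/-0.25 = -6.0000
x' = -3.5 + -6.0000·(sin -0.2382 − sin 0.2618) = -0.5314
y' = -1 − -6.0000·(cos -0.2382 − cos 0.2618) = -0.9650

(-0.5314, -0.9650, -0.2382)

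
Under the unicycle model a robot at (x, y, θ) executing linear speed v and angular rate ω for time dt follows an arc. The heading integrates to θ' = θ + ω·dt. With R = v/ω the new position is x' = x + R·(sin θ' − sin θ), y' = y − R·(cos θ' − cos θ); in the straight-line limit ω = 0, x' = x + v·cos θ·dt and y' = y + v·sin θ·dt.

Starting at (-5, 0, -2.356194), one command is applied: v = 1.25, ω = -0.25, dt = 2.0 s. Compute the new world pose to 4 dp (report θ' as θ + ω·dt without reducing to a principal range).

θ' = -2.3562 + -0.25·2.0 = -2.8562
R = v/ω = 1.25/-0.25 = -5.0000
x' = -5 + -5.0000·(sin -2.8562 − sin -2.3562) = -7.1278
y' = 0 − -5.0000·(cos -2.8562 − cos -2.3562) = -1.2622

(-7.1278, -1.2622, -2.8562)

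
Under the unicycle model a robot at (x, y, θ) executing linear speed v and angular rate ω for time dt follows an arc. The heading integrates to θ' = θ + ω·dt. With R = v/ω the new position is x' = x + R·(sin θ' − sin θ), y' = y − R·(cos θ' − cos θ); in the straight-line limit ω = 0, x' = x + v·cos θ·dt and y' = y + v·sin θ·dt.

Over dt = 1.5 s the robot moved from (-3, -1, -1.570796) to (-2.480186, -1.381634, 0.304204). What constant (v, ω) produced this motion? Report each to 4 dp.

v = 0.5000, ω = 1.2500

Δθ = 0.304204 − -1.570796 = 1.875000
ω = Δθ/dt = 1.875000/1.5 = 1.2500
R = Δx/(sin θ' − sin θ) = 0.4000
v = R·ω = 0.4000·1.2500 = 0.5000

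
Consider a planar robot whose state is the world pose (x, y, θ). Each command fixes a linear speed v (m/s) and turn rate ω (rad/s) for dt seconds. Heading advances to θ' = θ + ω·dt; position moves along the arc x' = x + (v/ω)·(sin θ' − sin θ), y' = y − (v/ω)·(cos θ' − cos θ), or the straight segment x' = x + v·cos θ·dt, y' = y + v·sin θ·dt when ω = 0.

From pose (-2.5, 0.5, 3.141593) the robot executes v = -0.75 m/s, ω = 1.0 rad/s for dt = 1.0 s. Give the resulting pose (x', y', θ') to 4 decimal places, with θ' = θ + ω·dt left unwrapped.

(-1.8689, 0.8448, 4.1416)

θ' = 3.1416 + 1.0·1.0 = 4.1416
R = v/ω = -0.75/1.0 = -0.7500
x' = -2.5 + -0.7500·(sin 4.1416 − sin 3.1416) = -1.8689
y' = 0.5 − -0.7500·(cos 4.1416 − cos 3.1416) = 0.8448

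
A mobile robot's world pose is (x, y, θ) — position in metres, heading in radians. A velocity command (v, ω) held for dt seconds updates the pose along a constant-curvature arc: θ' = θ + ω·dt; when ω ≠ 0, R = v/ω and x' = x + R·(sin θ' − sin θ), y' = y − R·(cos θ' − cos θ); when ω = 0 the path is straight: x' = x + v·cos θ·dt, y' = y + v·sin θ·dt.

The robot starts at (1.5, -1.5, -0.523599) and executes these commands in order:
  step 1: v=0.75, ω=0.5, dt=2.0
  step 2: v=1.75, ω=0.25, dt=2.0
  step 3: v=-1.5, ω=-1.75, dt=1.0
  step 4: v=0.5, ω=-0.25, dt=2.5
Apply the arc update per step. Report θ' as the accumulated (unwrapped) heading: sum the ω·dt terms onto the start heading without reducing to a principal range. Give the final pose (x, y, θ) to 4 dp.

(4.7912, -0.4547, -1.3986)

step 1: θ'=0.4764 (R=1.5000) → pose (2.9379, -1.5339, 0.4764)
step 2: θ'=0.9764 (R=7.0000) → pose (5.5272, 0.7666, 0.9764)
step 3: θ'=-0.7736 (R=0.8571) → pose (4.2182, 0.6334, -0.7736)
step 4: θ'=-1.3986 (R=-2.0000) → pose (4.7912, -0.4547, -1.3986)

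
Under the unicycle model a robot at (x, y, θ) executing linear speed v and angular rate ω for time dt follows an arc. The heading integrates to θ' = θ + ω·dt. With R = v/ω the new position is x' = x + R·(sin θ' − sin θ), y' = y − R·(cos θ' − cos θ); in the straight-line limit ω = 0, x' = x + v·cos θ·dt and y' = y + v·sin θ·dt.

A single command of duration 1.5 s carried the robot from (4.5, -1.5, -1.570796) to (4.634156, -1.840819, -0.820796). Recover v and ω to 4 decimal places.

v = 0.2500, ω = 0.5000

Δθ = -0.820796 − -1.570796 = 0.750000
ω = Δθ/dt = 0.750000/1.5 = 0.5000
R = −Δy/(cos θ' − cos θ) = 0.5000
v = R·ω = 0.5000·0.5000 = 0.2500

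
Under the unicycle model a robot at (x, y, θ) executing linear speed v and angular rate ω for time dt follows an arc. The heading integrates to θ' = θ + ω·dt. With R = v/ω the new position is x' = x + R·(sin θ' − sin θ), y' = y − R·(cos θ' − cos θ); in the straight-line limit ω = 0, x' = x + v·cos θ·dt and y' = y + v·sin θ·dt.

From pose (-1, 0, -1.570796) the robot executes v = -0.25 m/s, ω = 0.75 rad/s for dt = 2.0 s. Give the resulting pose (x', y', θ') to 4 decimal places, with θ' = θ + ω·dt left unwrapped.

θ' = -1.5708 + 0.75·2.0 = -0.0708
R = v/ω = -0.25/0.75 = -0.3333
x' = -1 + -0.3333·(sin -0.0708 − sin -1.5708) = -1.3098
y' = 0 − -0.3333·(cos -0.0708 − cos -1.5708) = 0.3325

(-1.3098, 0.3325, -0.0708)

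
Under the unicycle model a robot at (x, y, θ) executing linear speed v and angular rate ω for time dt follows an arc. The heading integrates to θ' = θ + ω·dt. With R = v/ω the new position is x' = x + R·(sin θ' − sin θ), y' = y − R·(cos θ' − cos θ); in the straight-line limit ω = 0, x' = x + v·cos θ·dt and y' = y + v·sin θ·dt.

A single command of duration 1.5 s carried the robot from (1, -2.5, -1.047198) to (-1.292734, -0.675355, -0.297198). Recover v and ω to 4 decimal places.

Δθ = -0.297198 − -1.047198 = 0.750000
ω = Δθ/dt = 0.750000/1.5 = 0.5000
R = Δx/(sin θ' − sin θ) = -4.0000
v = R·ω = -4.0000·0.5000 = -2.0000

v = -2.0000, ω = 0.5000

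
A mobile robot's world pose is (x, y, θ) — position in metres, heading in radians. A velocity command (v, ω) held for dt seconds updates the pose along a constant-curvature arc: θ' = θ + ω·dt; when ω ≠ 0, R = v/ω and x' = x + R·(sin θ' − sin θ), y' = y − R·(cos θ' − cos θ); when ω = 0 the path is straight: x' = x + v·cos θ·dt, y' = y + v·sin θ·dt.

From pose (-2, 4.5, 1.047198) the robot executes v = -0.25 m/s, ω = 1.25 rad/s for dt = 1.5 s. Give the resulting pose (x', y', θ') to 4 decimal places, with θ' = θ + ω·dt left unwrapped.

θ' = 1.0472 + 1.25·1.5 = 2.9222
R = v/ω = -0.25/1.25 = -0.2000
x' = -2 + -0.2000·(sin 2.9222 − sin 1.0472) = -1.8703
y' = 4.5 − -0.2000·(cos 2.9222 − cos 1.0472) = 4.2048

(-1.8703, 4.2048, 2.9222)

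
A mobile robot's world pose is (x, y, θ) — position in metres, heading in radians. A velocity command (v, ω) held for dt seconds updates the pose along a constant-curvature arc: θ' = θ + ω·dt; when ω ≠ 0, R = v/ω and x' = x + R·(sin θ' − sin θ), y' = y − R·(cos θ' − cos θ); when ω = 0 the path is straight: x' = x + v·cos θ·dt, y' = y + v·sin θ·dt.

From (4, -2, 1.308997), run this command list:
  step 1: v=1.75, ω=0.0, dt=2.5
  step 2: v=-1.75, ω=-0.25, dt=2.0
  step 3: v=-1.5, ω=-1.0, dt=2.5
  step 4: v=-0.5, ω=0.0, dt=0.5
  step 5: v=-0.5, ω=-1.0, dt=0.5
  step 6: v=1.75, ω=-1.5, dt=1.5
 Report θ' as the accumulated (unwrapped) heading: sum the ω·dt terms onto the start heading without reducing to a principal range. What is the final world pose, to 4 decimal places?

step 1: θ'=1.3090 (straight) → pose (5.1323, 2.2259, 1.3090)
step 2: θ'=0.8090 (R=7.0000) → pose (3.4360, -0.7939, 0.8090)
step 3: θ'=-1.6910 (R=1.5000) → pose (0.8615, 0.4213, -1.6910)
step 4: θ'=-1.6910 (straight) → pose (0.8914, 0.6695, -1.6910)
step 5: θ'=-2.1910 (R=0.5000) → pose (0.9809, 0.9001, -2.1910)
step 6: θ'=-4.4410 (R=-1.1667) → pose (-1.0924, 1.2655, -4.4410)

(-1.0924, 1.2655, -4.4410)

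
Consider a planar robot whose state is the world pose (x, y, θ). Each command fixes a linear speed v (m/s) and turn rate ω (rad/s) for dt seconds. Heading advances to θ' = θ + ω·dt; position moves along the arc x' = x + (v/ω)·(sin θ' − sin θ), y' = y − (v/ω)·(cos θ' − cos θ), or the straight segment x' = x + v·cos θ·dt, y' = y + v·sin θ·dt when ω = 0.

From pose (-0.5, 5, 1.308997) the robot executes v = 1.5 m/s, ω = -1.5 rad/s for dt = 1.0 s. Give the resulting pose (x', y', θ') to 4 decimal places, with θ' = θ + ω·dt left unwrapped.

θ' = 1.3090 + -1.5·1.0 = -0.1910
R = v/ω = 1.5/-1.5 = -1.0000
x' = -0.5 + -1.0000·(sin -0.1910 − sin 1.3090) = 0.6558
y' = 5 − -1.0000·(cos -0.1910 − cos 1.3090) = 5.7230

(0.6558, 5.7230, -0.1910)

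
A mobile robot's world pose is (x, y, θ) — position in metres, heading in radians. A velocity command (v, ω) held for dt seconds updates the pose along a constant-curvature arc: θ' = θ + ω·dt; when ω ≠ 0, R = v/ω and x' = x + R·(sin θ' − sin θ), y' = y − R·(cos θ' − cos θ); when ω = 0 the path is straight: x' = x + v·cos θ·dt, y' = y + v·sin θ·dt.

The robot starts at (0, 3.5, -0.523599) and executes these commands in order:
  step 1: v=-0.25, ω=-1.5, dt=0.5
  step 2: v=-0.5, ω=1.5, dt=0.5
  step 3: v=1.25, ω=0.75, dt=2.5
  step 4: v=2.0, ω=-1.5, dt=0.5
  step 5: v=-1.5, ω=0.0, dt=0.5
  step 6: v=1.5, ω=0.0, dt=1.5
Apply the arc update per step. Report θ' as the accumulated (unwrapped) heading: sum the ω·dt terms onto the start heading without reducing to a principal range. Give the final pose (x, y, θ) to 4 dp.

step 1: θ'=-1.2736 (R=0.1667) → pose (-0.0760, 3.5955, -1.2736)
step 2: θ'=-0.5236 (R=-0.3333) → pose (-0.2281, 3.7866, -0.5236)
step 3: θ'=1.3514 (R=1.6667) → pose (2.2320, 4.8672, 1.3514)
step 4: θ'=0.6014 (R=-1.3333) → pose (2.7789, 5.6764, 0.6014)
step 5: θ'=0.6014 (straight) → pose (2.1605, 5.2521, 0.6014)
step 6: θ'=0.6014 (straight) → pose (4.0158, 6.5251, 0.6014)

(4.0158, 6.5251, 0.6014)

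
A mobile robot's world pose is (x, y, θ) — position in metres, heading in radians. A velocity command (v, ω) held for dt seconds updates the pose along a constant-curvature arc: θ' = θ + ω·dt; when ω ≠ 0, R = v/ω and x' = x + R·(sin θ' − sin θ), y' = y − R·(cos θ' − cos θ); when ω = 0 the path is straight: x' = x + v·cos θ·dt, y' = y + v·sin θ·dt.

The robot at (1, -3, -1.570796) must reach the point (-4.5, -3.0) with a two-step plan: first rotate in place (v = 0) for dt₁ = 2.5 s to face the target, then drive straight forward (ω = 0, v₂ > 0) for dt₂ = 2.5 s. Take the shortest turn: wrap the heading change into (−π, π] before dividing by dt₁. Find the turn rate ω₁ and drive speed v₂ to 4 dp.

heading to target = atan2(-3−-3, -4.5−1) = 3.1416
Δθ = wrap(3.1416 − -1.5708) = -1.5708; ω₁ = Δθ/dt₁ = -0.6283
distance = √((-4.5−1)² + (-3−-3)²) = 5.5000; v₂ = distance/dt₂ = 2.2000

ω₁ = -0.6283, v₂ = 2.2000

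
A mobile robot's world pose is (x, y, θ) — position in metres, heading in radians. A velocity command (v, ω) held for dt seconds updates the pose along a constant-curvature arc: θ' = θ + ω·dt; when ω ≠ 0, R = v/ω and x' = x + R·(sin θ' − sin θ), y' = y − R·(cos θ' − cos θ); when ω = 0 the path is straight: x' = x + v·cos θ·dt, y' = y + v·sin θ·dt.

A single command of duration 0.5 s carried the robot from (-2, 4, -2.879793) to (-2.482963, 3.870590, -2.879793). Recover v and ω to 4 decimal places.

v = 1.0000, ω = 0.0000

Δθ = -2.879793 − -2.879793 = 0.000000
ω = Δθ/dt = 0.000000/0.5 = 0.0000
ω = 0 → v = (Δx·cos θ + Δy·sin θ)/dt = 1.0000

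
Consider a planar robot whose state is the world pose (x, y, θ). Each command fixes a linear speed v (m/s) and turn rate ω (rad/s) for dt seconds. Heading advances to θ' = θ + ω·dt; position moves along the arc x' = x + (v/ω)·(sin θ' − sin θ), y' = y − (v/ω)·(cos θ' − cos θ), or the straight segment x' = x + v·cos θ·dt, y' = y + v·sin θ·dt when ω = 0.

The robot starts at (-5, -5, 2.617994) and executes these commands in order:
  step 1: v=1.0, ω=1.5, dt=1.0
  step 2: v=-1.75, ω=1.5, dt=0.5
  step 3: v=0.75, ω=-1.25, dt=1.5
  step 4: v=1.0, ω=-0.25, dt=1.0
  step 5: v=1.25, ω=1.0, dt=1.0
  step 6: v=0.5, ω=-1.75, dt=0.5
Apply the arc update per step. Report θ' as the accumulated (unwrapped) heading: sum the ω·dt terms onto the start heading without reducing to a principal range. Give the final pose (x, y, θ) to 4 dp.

(-8.7728, -4.9476, 2.8680)

step 1: θ'=4.1180 (R=0.6667) → pose (-5.8857, -5.2040, 4.1180)
step 2: θ'=4.8680 (R=-1.1667) → pose (-5.6997, -4.3699, 4.8680)
step 3: θ'=2.9930 (R=-0.6000) → pose (-6.3812, -5.0562, 2.9930)
step 4: θ'=2.7430 (R=-4.0000) → pose (-7.3415, -4.7867, 2.7430)
step 5: θ'=3.7430 (R=1.2500) → pose (-8.5339, -4.9081, 3.7430)
step 6: θ'=2.8680 (R=-0.2857) → pose (-8.7728, -4.9476, 2.8680)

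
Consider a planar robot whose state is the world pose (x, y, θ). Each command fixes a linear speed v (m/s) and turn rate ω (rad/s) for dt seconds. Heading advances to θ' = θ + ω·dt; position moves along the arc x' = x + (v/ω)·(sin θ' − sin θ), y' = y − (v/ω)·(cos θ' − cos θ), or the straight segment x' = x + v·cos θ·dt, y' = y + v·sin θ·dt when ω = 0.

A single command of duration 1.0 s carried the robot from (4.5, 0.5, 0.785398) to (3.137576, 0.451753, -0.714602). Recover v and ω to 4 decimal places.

v = -1.5000, ω = -1.5000

Δθ = -0.714602 − 0.785398 = -1.500000
ω = Δθ/dt = -1.500000/1.0 = -1.5000
R = Δx/(sin θ' − sin θ) = 1.0000
v = R·ω = 1.0000·-1.5000 = -1.5000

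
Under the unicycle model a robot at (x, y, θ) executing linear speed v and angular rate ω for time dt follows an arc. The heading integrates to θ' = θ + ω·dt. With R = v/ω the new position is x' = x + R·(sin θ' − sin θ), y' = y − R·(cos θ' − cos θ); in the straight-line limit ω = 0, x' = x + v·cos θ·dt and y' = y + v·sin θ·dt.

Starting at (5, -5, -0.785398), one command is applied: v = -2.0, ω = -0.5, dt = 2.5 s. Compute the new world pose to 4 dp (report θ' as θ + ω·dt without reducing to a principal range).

θ' = -0.7854 + -0.5·2.5 = -2.0354
R = v/ω = -2.0/-0.5 = 4.0000
x' = 5 + 4.0000·(sin -2.0354 − sin -0.7854) = 4.2524
y' = -5 − 4.0000·(cos -2.0354 − cos -0.7854) = -0.3793

(4.2524, -0.3793, -2.0354)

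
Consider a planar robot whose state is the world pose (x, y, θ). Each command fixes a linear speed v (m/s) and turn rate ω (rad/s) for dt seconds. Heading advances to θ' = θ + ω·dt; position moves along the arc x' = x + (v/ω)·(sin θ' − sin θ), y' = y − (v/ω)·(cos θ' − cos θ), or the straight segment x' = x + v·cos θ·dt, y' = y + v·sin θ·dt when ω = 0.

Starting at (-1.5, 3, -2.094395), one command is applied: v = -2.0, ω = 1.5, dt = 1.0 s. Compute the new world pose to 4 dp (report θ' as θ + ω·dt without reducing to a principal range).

θ' = -2.0944 + 1.5·1.0 = -0.5944
R = v/ω = -2.0/1.5 = -1.3333
x' = -1.5 + -1.3333·(sin -0.5944 − sin -2.0944) = -1.9080
y' = 3 − -1.3333·(cos -0.5944 − cos -2.0944) = 4.7713

(-1.9080, 4.7713, -0.5944)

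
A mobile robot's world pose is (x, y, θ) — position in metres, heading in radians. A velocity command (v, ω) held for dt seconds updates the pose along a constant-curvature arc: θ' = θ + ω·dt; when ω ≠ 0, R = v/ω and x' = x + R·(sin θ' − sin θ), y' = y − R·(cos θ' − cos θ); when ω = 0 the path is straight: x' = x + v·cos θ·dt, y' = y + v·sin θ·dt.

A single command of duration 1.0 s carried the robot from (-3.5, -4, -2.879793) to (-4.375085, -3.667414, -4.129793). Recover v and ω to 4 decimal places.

Δθ = -4.129793 − -2.879793 = -1.250000
ω = Δθ/dt = -1.250000/1.0 = -1.2500
R = Δx/(sin θ' − sin θ) = -0.8000
v = R·ω = -0.8000·-1.2500 = 1.0000

v = 1.0000, ω = -1.2500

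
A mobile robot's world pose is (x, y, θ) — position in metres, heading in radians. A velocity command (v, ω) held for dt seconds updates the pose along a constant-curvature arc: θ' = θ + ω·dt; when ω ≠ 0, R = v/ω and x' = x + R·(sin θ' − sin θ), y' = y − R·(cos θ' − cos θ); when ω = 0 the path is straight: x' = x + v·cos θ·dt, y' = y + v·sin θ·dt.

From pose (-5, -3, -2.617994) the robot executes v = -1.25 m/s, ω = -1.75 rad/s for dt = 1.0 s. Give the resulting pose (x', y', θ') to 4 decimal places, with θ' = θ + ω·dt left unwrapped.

(-3.9705, -3.3774, -4.3680)

θ' = -2.6180 + -1.75·1.0 = -4.3680
R = v/ω = -1.25/-1.75 = 0.7143
x' = -5 + 0.7143·(sin -4.3680 − sin -2.6180) = -3.9705
y' = -3 − 0.7143·(cos -4.3680 − cos -2.6180) = -3.3774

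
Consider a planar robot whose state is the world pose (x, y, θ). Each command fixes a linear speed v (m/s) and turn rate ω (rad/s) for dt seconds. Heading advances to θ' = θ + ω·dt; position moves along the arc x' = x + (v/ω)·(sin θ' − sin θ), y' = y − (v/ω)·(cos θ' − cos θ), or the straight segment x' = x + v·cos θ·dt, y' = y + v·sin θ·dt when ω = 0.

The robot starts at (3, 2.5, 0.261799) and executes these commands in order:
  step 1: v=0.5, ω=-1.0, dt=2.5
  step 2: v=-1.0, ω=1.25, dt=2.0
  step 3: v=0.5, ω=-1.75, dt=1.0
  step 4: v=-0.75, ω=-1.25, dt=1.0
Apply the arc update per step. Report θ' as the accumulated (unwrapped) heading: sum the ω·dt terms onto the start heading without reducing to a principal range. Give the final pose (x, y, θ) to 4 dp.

step 1: θ'=-2.2382 (R=-0.5000) → pose (3.5221, 1.7076, -2.2382)
step 2: θ'=0.2618 (R=-0.8000) → pose (2.6867, 2.9755, 0.2618)
step 3: θ'=-1.4882 (R=-0.2857) → pose (3.0454, 2.7231, -1.4882)
step 4: θ'=-2.7382 (R=0.6000) → pose (3.4078, 3.3244, -2.7382)

(3.4078, 3.3244, -2.7382)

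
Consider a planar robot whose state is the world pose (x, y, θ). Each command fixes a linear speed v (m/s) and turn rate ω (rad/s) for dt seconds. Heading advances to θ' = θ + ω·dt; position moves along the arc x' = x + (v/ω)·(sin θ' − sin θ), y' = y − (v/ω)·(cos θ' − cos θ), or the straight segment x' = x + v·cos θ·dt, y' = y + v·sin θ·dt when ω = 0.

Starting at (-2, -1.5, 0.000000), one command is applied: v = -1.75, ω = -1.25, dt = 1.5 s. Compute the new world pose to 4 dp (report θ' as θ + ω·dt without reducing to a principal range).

θ' = 0.0000 + -1.25·1.5 = -1.8750
R = v/ω = -1.75/-1.25 = 1.4000
x' = -2 + 1.4000·(sin -1.8750 − sin 0.0000) = -3.3357
y' = -1.5 − 1.4000·(cos -1.8750 − cos 0.0000) = 0.3193

(-3.3357, 0.3193, -1.8750)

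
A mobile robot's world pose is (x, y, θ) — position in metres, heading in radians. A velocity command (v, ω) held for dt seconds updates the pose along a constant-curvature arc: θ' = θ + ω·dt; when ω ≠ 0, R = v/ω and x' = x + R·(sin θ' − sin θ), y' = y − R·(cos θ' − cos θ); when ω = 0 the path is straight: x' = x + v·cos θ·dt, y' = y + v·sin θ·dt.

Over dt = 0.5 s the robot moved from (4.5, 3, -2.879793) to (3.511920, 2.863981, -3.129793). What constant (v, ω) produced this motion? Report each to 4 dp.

Δθ = -3.129793 − -2.879793 = -0.250000
ω = Δθ/dt = -0.250000/0.5 = -0.5000
R = Δx/(sin θ' − sin θ) = -4.0000
v = R·ω = -4.0000·-0.5000 = 2.0000

v = 2.0000, ω = -0.5000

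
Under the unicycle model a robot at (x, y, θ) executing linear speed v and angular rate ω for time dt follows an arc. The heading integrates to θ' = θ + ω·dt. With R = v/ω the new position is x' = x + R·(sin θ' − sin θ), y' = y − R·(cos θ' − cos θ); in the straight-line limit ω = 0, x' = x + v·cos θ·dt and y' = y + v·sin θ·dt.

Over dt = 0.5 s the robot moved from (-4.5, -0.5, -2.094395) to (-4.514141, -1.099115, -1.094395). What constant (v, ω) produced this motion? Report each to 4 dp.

Δθ = -1.094395 − -2.094395 = 1.000000
ω = Δθ/dt = 1.000000/0.5 = 2.0000
R = −Δy/(cos θ' − cos θ) = 0.6250
v = R·ω = 0.6250·2.0000 = 1.2500

v = 1.2500, ω = 2.0000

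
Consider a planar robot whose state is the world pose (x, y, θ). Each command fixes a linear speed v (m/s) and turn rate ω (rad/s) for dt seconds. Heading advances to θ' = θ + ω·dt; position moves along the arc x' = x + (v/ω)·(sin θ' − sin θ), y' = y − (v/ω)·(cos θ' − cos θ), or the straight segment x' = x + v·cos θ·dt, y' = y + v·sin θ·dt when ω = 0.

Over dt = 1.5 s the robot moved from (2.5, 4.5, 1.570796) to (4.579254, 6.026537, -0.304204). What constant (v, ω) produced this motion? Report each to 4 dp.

Δθ = -0.304204 − 1.570796 = -1.875000
ω = Δθ/dt = -1.875000/1.5 = -1.2500
R = Δx/(sin θ' − sin θ) = -1.6000
v = R·ω = -1.6000·-1.2500 = 2.0000

v = 2.0000, ω = -1.2500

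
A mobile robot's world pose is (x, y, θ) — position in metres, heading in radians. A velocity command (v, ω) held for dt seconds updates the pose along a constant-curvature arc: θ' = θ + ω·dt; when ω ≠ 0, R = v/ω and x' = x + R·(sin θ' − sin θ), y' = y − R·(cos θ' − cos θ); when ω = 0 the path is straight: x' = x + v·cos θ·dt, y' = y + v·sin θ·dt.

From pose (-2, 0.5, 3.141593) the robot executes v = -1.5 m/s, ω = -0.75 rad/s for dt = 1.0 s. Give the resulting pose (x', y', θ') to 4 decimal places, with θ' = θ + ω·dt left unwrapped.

θ' = 3.1416 + -0.75·1.0 = 2.3916
R = v/ω = -1.5/-0.75 = 2.0000
x' = -2 + 2.0000·(sin 2.3916 − sin 3.1416) = -0.6367
y' = 0.5 − 2.0000·(cos 2.3916 − cos 3.1416) = -0.0366

(-0.6367, -0.0366, 2.3916)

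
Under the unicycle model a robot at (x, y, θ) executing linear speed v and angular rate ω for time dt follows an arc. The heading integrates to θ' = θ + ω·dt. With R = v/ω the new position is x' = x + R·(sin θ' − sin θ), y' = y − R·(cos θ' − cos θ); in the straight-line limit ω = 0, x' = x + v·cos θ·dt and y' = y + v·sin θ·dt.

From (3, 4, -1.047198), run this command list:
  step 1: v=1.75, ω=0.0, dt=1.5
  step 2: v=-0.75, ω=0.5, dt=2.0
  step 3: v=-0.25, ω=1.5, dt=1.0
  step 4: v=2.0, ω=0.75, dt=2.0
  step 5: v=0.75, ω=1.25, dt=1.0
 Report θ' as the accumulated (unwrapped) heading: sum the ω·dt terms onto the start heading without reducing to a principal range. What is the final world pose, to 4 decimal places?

step 1: θ'=-1.0472 (straight) → pose (4.3125, 1.7267, -1.0472)
step 2: θ'=-0.0472 (R=-1.5000) → pose (3.0842, 2.4750, -0.0472)
step 3: θ'=1.4528 (R=-0.1667) → pose (2.9109, 2.3282, 1.4528)
step 4: θ'=2.9528 (R=2.6667) → pose (0.7632, 5.2614, 2.9528)
step 5: θ'=4.2028 (R=0.6000) → pose (0.1268, 4.9647, 4.2028)

(0.1268, 4.9647, 4.2028)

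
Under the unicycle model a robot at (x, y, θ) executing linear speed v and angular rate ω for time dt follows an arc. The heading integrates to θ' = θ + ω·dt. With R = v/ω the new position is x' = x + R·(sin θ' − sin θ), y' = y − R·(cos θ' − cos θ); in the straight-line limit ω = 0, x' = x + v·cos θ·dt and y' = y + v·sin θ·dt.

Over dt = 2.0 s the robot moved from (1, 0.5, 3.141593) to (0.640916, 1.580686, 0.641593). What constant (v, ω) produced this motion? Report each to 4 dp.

Δθ = 0.641593 − 3.141593 = -2.500000
ω = Δθ/dt = -2.500000/2.0 = -1.2500
R = −Δy/(cos θ' − cos θ) = -0.6000
v = R·ω = -0.6000·-1.2500 = 0.7500

v = 0.7500, ω = -1.2500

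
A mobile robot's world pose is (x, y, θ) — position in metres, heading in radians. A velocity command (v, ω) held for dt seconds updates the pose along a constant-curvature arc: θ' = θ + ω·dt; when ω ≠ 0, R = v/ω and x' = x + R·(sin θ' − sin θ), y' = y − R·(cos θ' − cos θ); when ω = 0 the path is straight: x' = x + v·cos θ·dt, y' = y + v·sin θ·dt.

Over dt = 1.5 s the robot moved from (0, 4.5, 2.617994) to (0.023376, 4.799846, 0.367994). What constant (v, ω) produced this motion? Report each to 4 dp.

Δθ = 0.367994 − 2.617994 = -2.250000
ω = Δθ/dt = -2.250000/1.5 = -1.5000
R = −Δy/(cos θ' − cos θ) = -0.1667
v = R·ω = -0.1667·-1.5000 = 0.2500

v = 0.2500, ω = -1.5000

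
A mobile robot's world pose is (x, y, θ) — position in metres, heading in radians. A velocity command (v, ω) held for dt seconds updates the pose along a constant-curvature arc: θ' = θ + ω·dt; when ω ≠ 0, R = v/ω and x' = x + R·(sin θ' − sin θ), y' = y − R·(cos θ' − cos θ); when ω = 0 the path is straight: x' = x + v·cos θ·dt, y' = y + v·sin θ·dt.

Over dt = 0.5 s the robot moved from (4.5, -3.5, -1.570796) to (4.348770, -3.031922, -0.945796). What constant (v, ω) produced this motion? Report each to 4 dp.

Δθ = -0.945796 − -1.570796 = 0.625000
ω = Δθ/dt = 0.625000/0.5 = 1.2500
R = −Δy/(cos θ' − cos θ) = -0.8000
v = R·ω = -0.8000·1.2500 = -1.0000

v = -1.0000, ω = 1.2500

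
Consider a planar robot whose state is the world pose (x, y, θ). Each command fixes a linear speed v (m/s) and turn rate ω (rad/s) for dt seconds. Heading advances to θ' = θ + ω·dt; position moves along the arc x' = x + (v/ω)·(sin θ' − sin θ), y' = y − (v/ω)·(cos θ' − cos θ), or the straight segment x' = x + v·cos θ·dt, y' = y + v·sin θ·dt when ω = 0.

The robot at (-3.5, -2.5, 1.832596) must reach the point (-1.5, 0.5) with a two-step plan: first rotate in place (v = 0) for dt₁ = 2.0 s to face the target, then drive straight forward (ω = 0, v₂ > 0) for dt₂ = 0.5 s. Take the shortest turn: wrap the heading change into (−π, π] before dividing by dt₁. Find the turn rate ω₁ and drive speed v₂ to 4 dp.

ω₁ = -0.4249, v₂ = 7.2111

heading to target = atan2(0.5−-2.5, -1.5−-3.5) = 0.9828
Δθ = wrap(0.9828 − 1.8326) = -0.8498; ω₁ = Δθ/dt₁ = -0.4249
distance = √((-1.5−-3.5)² + (0.5−-2.5)²) = 3.6056; v₂ = distance/dt₂ = 7.2111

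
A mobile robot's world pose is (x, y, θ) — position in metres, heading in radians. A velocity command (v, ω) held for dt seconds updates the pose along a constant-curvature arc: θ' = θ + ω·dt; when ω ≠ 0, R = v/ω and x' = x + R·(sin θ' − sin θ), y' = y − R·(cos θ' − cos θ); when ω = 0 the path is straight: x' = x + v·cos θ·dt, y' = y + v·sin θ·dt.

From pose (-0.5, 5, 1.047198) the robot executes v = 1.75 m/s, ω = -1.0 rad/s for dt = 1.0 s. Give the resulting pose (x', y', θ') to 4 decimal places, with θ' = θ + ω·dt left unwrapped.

(0.9330, 5.8731, 0.0472)

θ' = 1.0472 + -1.0·1.0 = 0.0472
R = v/ω = 1.75/-1.0 = -1.7500
x' = -0.5 + -1.7500·(sin 0.0472 − sin 1.0472) = 0.9330
y' = 5 − -1.7500·(cos 0.0472 − cos 1.0472) = 5.8731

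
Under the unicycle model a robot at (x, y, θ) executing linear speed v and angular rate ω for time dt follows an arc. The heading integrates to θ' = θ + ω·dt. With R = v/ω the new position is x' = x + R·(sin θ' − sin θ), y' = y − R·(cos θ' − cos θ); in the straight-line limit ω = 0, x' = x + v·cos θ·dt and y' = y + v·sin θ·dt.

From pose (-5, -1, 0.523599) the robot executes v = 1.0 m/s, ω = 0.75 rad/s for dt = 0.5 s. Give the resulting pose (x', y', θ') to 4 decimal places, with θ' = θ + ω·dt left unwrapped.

(-4.6234, -0.6756, 0.8986)

θ' = 0.5236 + 0.75·0.5 = 0.8986
R = v/ω = 1.0/0.75 = 1.3333
x' = -5 + 1.3333·(sin 0.8986 − sin 0.5236) = -4.6234
y' = -1 − 1.3333·(cos 0.8986 − cos 0.5236) = -0.6756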